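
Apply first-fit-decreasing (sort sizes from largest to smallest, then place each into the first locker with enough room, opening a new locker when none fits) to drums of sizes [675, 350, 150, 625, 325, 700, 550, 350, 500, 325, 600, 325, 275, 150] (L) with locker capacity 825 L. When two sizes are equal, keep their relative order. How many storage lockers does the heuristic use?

8

Sorted descending: 700, 675, 625, 600, 550, 500, 350, 350, 325, 325, 325, 275, 150, 150.
  700 → locker 1 (new)  [load 700/825]
  675 → locker 2 (new)  [load 675/825]
  625 → locker 3 (new)  [load 625/825]
  600 → locker 4 (new)  [load 600/825]
  550 → locker 5 (new)  [load 550/825]
  500 → locker 6 (new)  [load 500/825]
  350 → locker 7 (new)  [load 350/825]
  350 → locker 7  [load 700/825]
  325 → locker 6  [load 825/825]
  325 → locker 8 (new)  [load 325/825]
  325 → locker 8  [load 650/825]
  275 → locker 5  [load 825/825]
  150 → locker 2  [load 825/825]
  150 → locker 3  [load 775/825]
8 storage lockers opened.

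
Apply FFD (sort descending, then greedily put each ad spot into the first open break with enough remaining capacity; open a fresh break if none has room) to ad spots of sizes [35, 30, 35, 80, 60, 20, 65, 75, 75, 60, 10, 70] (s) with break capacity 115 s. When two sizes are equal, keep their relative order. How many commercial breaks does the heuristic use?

7

Sorted descending: 80, 75, 75, 70, 65, 60, 60, 35, 35, 30, 20, 10.
  80 → break 1 (new)  [load 80/115]
  75 → break 2 (new)  [load 75/115]
  75 → break 3 (new)  [load 75/115]
  70 → break 4 (new)  [load 70/115]
  65 → break 5 (new)  [load 65/115]
  60 → break 6 (new)  [load 60/115]
  60 → break 7 (new)  [load 60/115]
  35 → break 1  [load 115/115]
  35 → break 2  [load 110/115]
  30 → break 3  [load 105/115]
  20 → break 4  [load 90/115]
  10 → break 3  [load 115/115]
7 commercial breaks opened.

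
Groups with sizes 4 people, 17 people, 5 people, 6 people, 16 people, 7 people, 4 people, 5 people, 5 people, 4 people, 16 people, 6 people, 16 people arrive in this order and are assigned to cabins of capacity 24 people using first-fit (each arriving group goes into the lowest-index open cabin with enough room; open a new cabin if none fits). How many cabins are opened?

6

  4 → cabin 1 (new)  [load 4/24]
  17 → cabin 1  [load 21/24]
  5 → cabin 2 (new)  [load 5/24]
  6 → cabin 2  [load 11/24]
  16 → cabin 3 (new)  [load 16/24]
  7 → cabin 2  [load 18/24]
  4 → cabin 2  [load 22/24]
  5 → cabin 3  [load 21/24]
  5 → cabin 4 (new)  [load 5/24]
  4 → cabin 4  [load 9/24]
  16 → cabin 5 (new)  [load 16/24]
  6 → cabin 4  [load 15/24]
  16 → cabin 6 (new)  [load 16/24]
6 cabins opened.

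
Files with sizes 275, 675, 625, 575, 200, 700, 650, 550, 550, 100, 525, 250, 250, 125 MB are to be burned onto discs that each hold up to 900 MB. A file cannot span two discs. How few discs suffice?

Total = 700 + 675 + 650 + 625 + 575 + 550 + 550 + 525 + 275 + 250 + 250 + 200 + 125 + 100 = 6050 MB.
Lower bound: ⌈6050/900⌉ = 7 discs.
Also, 8 files each exceed 450 MB, and no two of those can share a disc, so at least 8 discs are needed.
A packing using 8 discs:
  disc 1: 700 + 200 = 900
  disc 2: 675 + 125 + 100 = 900
  disc 3: 650 + 250 = 900
  disc 4: 625 + 275 = 900
  disc 5: 575 + 250 = 825
  disc 6: 550 = 550
  disc 7: 550 = 550
  disc 8: 525 = 525
This matches the lower bound, so 8 is optimal.

8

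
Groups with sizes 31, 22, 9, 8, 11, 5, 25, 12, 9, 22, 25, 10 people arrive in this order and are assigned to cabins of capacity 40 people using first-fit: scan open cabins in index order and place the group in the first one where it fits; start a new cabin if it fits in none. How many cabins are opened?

6

  31 → cabin 1 (new)  [load 31/40]
  22 → cabin 2 (new)  [load 22/40]
  9 → cabin 1  [load 40/40]
  8 → cabin 2  [load 30/40]
  11 → cabin 3 (new)  [load 11/40]
  5 → cabin 2  [load 35/40]
  25 → cabin 3  [load 36/40]
  12 → cabin 4 (new)  [load 12/40]
  9 → cabin 4  [load 21/40]
  22 → cabin 5 (new)  [load 22/40]
  25 → cabin 6 (new)  [load 25/40]
  10 → cabin 4  [load 31/40]
6 cabins opened.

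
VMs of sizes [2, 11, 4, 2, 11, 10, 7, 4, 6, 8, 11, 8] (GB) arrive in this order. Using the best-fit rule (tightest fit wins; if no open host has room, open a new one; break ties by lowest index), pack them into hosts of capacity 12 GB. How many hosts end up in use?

  2 → host 1 (new)  [load 2/12]
  11 → host 2 (new)  [load 11/12]
  4 → host 1  [load 6/12]
  2 → host 1  [load 8/12]
  11 → host 3 (new)  [load 11/12]
  10 → host 4 (new)  [load 10/12]
  7 → host 5 (new)  [load 7/12]
  4 → host 1  [load 12/12]
  6 → host 6 (new)  [load 6/12]
  8 → host 7 (new)  [load 8/12]
  11 → host 8 (new)  [load 11/12]
  8 → host 9 (new)  [load 8/12]
9 hosts opened.

9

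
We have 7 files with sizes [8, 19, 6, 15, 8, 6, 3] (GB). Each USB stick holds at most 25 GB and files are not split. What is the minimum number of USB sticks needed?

Total = 19 + 15 + 8 + 8 + 6 + 6 + 3 = 65 GB.
Lower bound: ⌈65/25⌉ = 3 USB sticks.
A packing using 3 USB sticks:
  USB stick 1: 19 + 6 = 25
  USB stick 2: 15 + 8 = 23
  USB stick 3: 8 + 6 + 3 = 17
This matches the lower bound, so 3 is optimal.

3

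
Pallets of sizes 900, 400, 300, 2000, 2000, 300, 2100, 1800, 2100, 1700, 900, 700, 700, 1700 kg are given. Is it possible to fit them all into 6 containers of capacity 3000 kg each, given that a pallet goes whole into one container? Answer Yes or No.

Total = 17600 kg; ⌈17600/3000⌉ = 6.
7 pallets each exceed half the capacity and cannot share a container, forcing at least 7 containers.
At least 7 containers are required, but only 6 are allowed.

No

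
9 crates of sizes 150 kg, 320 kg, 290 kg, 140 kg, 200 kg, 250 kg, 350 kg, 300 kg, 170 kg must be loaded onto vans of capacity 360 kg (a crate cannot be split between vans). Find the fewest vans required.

Total = 350 + 320 + 300 + 290 + 250 + 200 + 170 + 150 + 140 = 2170 kg.
Lower bound: ⌈2170/360⌉ = 7 vans.
A packing using 7 vans:
  van 1: 350 = 350
  van 2: 320 = 320
  van 3: 300 = 300
  van 4: 290 = 290
  van 5: 250 = 250
  van 6: 200 + 150 = 350
  van 7: 170 + 140 = 310
This matches the lower bound, so 7 is optimal.

7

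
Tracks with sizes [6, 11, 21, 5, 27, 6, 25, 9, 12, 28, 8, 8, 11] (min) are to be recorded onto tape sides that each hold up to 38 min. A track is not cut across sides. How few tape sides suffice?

Total = 28 + 27 + 25 + 21 + 12 + 11 + 11 + 9 + 8 + 8 + 6 + 6 + 5 = 177 min.
Lower bound: ⌈177/38⌉ = 5 tape sides.
A packing using 5 tape sides:
  side 1: 28 + 9 = 37
  side 2: 27 + 11 = 38
  side 3: 25 + 12 = 37
  side 4: 21 + 11 + 6 = 38
  side 5: 8 + 8 + 6 + 5 = 27
This matches the lower bound, so 5 is optimal.

5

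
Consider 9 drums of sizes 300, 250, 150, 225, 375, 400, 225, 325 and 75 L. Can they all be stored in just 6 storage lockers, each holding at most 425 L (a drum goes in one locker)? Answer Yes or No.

Total = 2325 L; ⌈2325/425⌉ = 6.
7 drums each exceed half the capacity and cannot share a locker, forcing at least 7 storage lockers.
At least 7 storage lockers are required, but only 6 are allowed.

No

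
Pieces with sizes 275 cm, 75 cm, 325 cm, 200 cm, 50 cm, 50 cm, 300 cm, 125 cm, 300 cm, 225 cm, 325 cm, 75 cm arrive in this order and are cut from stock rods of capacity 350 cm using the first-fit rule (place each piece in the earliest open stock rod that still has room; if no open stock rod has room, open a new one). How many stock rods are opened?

  275 → stock rod 1 (new)  [load 275/350]
  75 → stock rod 1  [load 350/350]
  325 → stock rod 2 (new)  [load 325/350]
  200 → stock rod 3 (new)  [load 200/350]
  50 → stock rod 3  [load 250/350]
  50 → stock rod 3  [load 300/350]
  300 → stock rod 4 (new)  [load 300/350]
  125 → stock rod 5 (new)  [load 125/350]
  300 → stock rod 6 (new)  [load 300/350]
  225 → stock rod 5  [load 350/350]
  325 → stock rod 7 (new)  [load 325/350]
  75 → stock rod 8 (new)  [load 75/350]
8 stock rods opened.

8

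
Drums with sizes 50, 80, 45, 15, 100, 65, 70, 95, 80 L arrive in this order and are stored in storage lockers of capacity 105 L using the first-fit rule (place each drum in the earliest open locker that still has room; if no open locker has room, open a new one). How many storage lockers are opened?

7

  50 → locker 1 (new)  [load 50/105]
  80 → locker 2 (new)  [load 80/105]
  45 → locker 1  [load 95/105]
  15 → locker 2  [load 95/105]
  100 → locker 3 (new)  [load 100/105]
  65 → locker 4 (new)  [load 65/105]
  70 → locker 5 (new)  [load 70/105]
  95 → locker 6 (new)  [load 95/105]
  80 → locker 7 (new)  [load 80/105]
7 storage lockers opened.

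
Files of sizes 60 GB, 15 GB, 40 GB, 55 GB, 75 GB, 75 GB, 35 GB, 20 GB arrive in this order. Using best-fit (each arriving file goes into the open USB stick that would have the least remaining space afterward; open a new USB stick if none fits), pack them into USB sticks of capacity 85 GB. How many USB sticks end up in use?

5

  60 → USB stick 1 (new)  [load 60/85]
  15 → USB stick 1  [load 75/85]
  40 → USB stick 2 (new)  [load 40/85]
  55 → USB stick 3 (new)  [load 55/85]
  75 → USB stick 4 (new)  [load 75/85]
  75 → USB stick 5 (new)  [load 75/85]
  35 → USB stick 2  [load 75/85]
  20 → USB stick 3  [load 75/85]
5 USB sticks opened.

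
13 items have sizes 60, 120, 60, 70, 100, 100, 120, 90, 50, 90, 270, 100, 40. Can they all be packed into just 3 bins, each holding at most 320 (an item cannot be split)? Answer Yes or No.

No

Total = 1270; ⌈1270/320⌉ = 4.
At least 4 bins are required, but only 3 are allowed.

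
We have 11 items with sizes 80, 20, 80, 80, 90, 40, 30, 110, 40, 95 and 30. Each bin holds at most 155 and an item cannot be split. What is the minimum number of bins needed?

6

Total = 110 + 95 + 90 + 80 + 80 + 80 + 40 + 40 + 30 + 30 + 20 = 695.
Lower bound: ⌈695/155⌉ = 5 bins.
Also, 6 items each exceed 155/2, and no two of those can share a bin, so at least 6 bins are needed.
A packing using 6 bins:
  bin 1: 110 + 40 = 150
  bin 2: 95 + 40 + 20 = 155
  bin 3: 90 + 30 + 30 = 150
  bin 4: 80 = 80
  bin 5: 80 = 80
  bin 6: 80 = 80
This matches the lower bound, so 6 is optimal.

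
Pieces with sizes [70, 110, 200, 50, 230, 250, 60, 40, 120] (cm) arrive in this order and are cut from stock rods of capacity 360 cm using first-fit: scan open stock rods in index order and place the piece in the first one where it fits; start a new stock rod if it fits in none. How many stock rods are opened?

  70 → stock rod 1 (new)  [load 70/360]
  110 → stock rod 1  [load 180/360]
  200 → stock rod 2 (new)  [load 200/360]
  50 → stock rod 1  [load 230/360]
  230 → stock rod 3 (new)  [load 230/360]
  250 → stock rod 4 (new)  [load 250/360]
  60 → stock rod 1  [load 290/360]
  40 → stock rod 1  [load 330/360]
  120 → stock rod 2  [load 320/360]
4 stock rods opened.

4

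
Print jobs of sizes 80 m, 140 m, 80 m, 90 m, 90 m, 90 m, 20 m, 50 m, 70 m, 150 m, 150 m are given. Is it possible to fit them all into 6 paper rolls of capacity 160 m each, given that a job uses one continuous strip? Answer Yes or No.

No

Total = 1010 m; ⌈1010/160⌉ = 7.
At least 7 paper rolls are required, but only 6 are allowed.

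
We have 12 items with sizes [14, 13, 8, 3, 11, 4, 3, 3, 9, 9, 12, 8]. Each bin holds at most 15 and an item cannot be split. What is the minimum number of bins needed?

Total = 14 + 13 + 12 + 11 + 9 + 9 + 8 + 8 + 4 + 3 + 3 + 3 = 97.
Lower bound: ⌈97/15⌉ = 7 bins.
Also, 8 items each exceed 15/2, and no two of those can share a bin, so at least 8 bins are needed.
A packing using 8 bins:
  bin 1: 14 = 14
  bin 2: 13 = 13
  bin 3: 12 + 3 = 15
  bin 4: 11 + 4 = 15
  bin 5: 9 + 3 + 3 = 15
  bin 6: 9 = 9
  bin 7: 8 = 8
  bin 8: 8 = 8
This matches the lower bound, so 8 is optimal.

8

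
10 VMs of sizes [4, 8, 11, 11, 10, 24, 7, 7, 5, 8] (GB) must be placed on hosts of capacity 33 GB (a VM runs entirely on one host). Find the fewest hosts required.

Total = 24 + 11 + 11 + 10 + 8 + 8 + 7 + 7 + 5 + 4 = 95 GB.
Lower bound: ⌈95/33⌉ = 3 hosts.
A packing using 3 hosts:
  host 1: 24 + 8 = 32
  host 2: 11 + 11 + 10 = 32
  host 3: 8 + 7 + 7 + 5 + 4 = 31
This matches the lower bound, so 3 is optimal.

3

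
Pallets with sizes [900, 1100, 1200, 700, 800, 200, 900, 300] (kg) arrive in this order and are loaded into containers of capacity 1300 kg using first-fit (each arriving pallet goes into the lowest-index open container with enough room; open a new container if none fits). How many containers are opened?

  900 → container 1 (new)  [load 900/1300]
  1100 → container 2 (new)  [load 1100/1300]
  1200 → container 3 (new)  [load 1200/1300]
  700 → container 4 (new)  [load 700/1300]
  800 → container 5 (new)  [load 800/1300]
  200 → container 1  [load 1100/1300]
  900 → container 6 (new)  [load 900/1300]
  300 → container 4  [load 1000/1300]
6 containers opened.

6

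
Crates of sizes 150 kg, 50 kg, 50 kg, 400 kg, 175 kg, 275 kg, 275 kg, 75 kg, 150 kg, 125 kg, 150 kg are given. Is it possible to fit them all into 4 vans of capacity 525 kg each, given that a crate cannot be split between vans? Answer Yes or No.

Yes

A valid assignment using 4 vans:
  van 1: 400 + 125 = 525
  van 2: 275 + 175 + 75 = 525
  van 3: 275 + 150 + 50 + 50 = 525
  van 4: 150 + 150 = 300
Every load is within 525 kg, so 4 vans suffice.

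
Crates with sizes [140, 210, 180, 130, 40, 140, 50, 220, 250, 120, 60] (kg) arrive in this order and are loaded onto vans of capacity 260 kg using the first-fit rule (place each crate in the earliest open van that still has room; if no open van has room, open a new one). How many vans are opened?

7

  140 → van 1 (new)  [load 140/260]
  210 → van 2 (new)  [load 210/260]
  180 → van 3 (new)  [load 180/260]
  130 → van 4 (new)  [load 130/260]
  40 → van 1  [load 180/260]
  140 → van 5 (new)  [load 140/260]
  50 → van 1  [load 230/260]
  220 → van 6 (new)  [load 220/260]
  250 → van 7 (new)  [load 250/260]
  120 → van 4  [load 250/260]
  60 → van 3  [load 240/260]
7 vans opened.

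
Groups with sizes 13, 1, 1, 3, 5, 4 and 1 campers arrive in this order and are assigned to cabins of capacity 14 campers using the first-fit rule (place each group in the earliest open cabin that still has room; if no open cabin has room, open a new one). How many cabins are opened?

2

  13 → cabin 1 (new)  [load 13/14]
  1 → cabin 1  [load 14/14]
  1 → cabin 2 (new)  [load 1/14]
  3 → cabin 2  [load 4/14]
  5 → cabin 2  [load 9/14]
  4 → cabin 2  [load 13/14]
  1 → cabin 2  [load 14/14]
2 cabins opened.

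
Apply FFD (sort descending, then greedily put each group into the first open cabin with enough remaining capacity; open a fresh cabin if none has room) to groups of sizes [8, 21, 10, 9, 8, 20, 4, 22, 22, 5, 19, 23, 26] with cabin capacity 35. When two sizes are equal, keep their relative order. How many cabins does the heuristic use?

Sorted descending: 26, 23, 22, 22, 21, 20, 19, 10, 9, 8, 8, 5, 4.
  26 → cabin 1 (new)  [load 26/35]
  23 → cabin 2 (new)  [load 23/35]
  22 → cabin 3 (new)  [load 22/35]
  22 → cabin 4 (new)  [load 22/35]
  21 → cabin 5 (new)  [load 21/35]
  20 → cabin 6 (new)  [load 20/35]
  19 → cabin 7 (new)  [load 19/35]
  10 → cabin 2  [load 33/35]
  9 → cabin 1  [load 35/35]
  8 → cabin 3  [load 30/35]
  8 → cabin 4  [load 30/35]
  5 → cabin 3  [load 35/35]
  4 → cabin 4  [load 34/35]
7 cabins opened.

7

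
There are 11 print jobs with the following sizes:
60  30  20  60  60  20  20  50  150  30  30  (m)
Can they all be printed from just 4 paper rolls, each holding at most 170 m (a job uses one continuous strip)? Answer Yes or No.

Yes

A valid assignment using 4 paper rolls:
  roll 1: 150 + 20 = 170
  roll 2: 60 + 60 + 50 = 170
  roll 3: 60 + 30 + 30 + 30 + 20 = 170
  roll 4: 20 = 20
Every load is within 170 m, so 4 paper rolls suffice.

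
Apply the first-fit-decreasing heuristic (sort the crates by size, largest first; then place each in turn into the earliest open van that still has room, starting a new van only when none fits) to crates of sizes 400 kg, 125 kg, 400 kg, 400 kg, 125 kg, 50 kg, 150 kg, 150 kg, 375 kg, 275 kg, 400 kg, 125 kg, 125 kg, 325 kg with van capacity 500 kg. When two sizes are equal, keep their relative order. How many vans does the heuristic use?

Sorted descending: 400, 400, 400, 400, 375, 325, 275, 150, 150, 125, 125, 125, 125, 50.
  400 → van 1 (new)  [load 400/500]
  400 → van 2 (new)  [load 400/500]
  400 → van 3 (new)  [load 400/500]
  400 → van 4 (new)  [load 400/500]
  375 → van 5 (new)  [load 375/500]
  325 → van 6 (new)  [load 325/500]
  275 → van 7 (new)  [load 275/500]
  150 → van 6  [load 475/500]
  150 → van 7  [load 425/500]
  125 → van 5  [load 500/500]
  125 → van 8 (new)  [load 125/500]
  125 → van 8  [load 250/500]
  125 → van 8  [load 375/500]
  50 → van 1  [load 450/500]
8 vans opened.

8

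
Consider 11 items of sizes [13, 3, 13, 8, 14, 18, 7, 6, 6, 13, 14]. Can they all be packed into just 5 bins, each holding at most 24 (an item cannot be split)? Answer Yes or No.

No

Total = 115; ⌈115/24⌉ = 5.
6 items each exceed half the capacity and cannot share a bin, forcing at least 6 bins.
At least 6 bins are required, but only 5 are allowed.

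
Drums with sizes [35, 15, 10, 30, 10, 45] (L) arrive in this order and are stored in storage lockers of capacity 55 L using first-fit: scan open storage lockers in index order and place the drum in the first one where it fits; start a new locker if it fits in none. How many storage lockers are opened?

  35 → locker 1 (new)  [load 35/55]
  15 → locker 1  [load 50/55]
  10 → locker 2 (new)  [load 10/55]
  30 → locker 2  [load 40/55]
  10 → locker 2  [load 50/55]
  45 → locker 3 (new)  [load 45/55]
3 storage lockers opened.

3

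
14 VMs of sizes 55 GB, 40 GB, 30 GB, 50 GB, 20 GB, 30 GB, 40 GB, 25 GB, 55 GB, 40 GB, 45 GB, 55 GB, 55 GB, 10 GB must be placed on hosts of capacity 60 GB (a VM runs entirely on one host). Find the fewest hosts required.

11

Total = 55 + 55 + 55 + 55 + 50 + 45 + 40 + 40 + 40 + 30 + 30 + 25 + 20 + 10 = 550 GB.
Lower bound: ⌈550/60⌉ = 10 hosts.
A packing using 11 hosts:
  host 1: 55 = 55
  host 2: 55 = 55
  host 3: 55 = 55
  host 4: 55 = 55
  host 5: 50 + 10 = 60
  host 6: 45 = 45
  host 7: 40 + 20 = 60
  host 8: 40 = 40
  host 9: 40 = 40
  host 10: 30 + 30 = 60
  host 11: 25 = 25
No arrangement into 10 hosts stays within capacity, so 11 is optimal.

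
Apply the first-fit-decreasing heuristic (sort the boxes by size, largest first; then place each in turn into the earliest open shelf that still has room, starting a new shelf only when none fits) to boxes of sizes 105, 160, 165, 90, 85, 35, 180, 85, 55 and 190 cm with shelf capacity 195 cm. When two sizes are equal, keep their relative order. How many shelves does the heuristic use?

Sorted descending: 190, 180, 165, 160, 105, 90, 85, 85, 55, 35.
  190 → shelf 1 (new)  [load 190/195]
  180 → shelf 2 (new)  [load 180/195]
  165 → shelf 3 (new)  [load 165/195]
  160 → shelf 4 (new)  [load 160/195]
  105 → shelf 5 (new)  [load 105/195]
  90 → shelf 5  [load 195/195]
  85 → shelf 6 (new)  [load 85/195]
  85 → shelf 6  [load 170/195]
  55 → shelf 7 (new)  [load 55/195]
  35 → shelf 4  [load 195/195]
7 shelves opened.

7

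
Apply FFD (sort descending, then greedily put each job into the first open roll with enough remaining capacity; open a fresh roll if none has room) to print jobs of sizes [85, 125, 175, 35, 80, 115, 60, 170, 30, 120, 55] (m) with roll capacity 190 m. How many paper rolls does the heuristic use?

Sorted descending: 175, 170, 125, 120, 115, 85, 80, 60, 55, 35, 30.
  175 → roll 1 (new)  [load 175/190]
  170 → roll 2 (new)  [load 170/190]
  125 → roll 3 (new)  [load 125/190]
  120 → roll 4 (new)  [load 120/190]
  115 → roll 5 (new)  [load 115/190]
  85 → roll 6 (new)  [load 85/190]
  80 → roll 6  [load 165/190]
  60 → roll 3  [load 185/190]
  55 → roll 4  [load 175/190]
  35 → roll 5  [load 150/190]
  30 → roll 5  [load 180/190]
6 paper rolls opened.

6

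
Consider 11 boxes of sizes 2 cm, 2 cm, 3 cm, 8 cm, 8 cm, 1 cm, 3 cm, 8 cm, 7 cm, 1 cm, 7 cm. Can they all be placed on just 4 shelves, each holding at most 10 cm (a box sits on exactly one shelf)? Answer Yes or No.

No

Total = 50 cm; ⌈50/10⌉ = 5.
At least 5 shelves are required, but only 4 are allowed.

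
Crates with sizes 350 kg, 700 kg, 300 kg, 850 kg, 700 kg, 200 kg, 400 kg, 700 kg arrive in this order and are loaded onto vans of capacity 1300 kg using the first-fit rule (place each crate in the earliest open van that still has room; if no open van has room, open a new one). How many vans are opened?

  350 → van 1 (new)  [load 350/1300]
  700 → van 1  [load 1050/1300]
  300 → van 2 (new)  [load 300/1300]
  850 → van 2  [load 1150/1300]
  700 → van 3 (new)  [load 700/1300]
  200 → van 1  [load 1250/1300]
  400 → van 3  [load 1100/1300]
  700 → van 4 (new)  [load 700/1300]
4 vans opened.

4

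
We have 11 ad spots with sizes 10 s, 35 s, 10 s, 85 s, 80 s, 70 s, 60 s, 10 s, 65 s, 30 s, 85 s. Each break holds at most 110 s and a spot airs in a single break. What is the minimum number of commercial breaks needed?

Total = 85 + 85 + 80 + 70 + 65 + 60 + 35 + 30 + 10 + 10 + 10 = 540 s.
Lower bound: ⌈540/110⌉ = 5 commercial breaks.
Also, 6 ad spots each exceed 55 s, and no two of those can share a break, so at least 6 commercial breaks are needed.
A packing using 6 commercial breaks:
  break 1: 85 + 10 + 10 = 105
  break 2: 85 + 10 = 95
  break 3: 80 + 30 = 110
  break 4: 70 + 35 = 105
  break 5: 65 = 65
  break 6: 60 = 60
This matches the lower bound, so 6 is optimal.

6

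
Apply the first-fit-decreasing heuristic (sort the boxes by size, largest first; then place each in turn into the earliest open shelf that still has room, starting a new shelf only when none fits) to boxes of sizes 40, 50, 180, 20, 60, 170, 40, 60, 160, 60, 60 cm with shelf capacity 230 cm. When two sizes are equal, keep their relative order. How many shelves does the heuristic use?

4

Sorted descending: 180, 170, 160, 60, 60, 60, 60, 50, 40, 40, 20.
  180 → shelf 1 (new)  [load 180/230]
  170 → shelf 2 (new)  [load 170/230]
  160 → shelf 3 (new)  [load 160/230]
  60 → shelf 2  [load 230/230]
  60 → shelf 3  [load 220/230]
  60 → shelf 4 (new)  [load 60/230]
  60 → shelf 4  [load 120/230]
  50 → shelf 1  [load 230/230]
  40 → shelf 4  [load 160/230]
  40 → shelf 4  [load 200/230]
  20 → shelf 4  [load 220/230]
4 shelves opened.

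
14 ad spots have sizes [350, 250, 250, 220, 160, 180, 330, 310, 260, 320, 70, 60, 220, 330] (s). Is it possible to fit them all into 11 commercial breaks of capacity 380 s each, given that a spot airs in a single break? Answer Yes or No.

Yes

A valid assignment using 11 commercial breaks:
  break 1: 350 = 350
  break 2: 330 = 330
  break 3: 330 = 330
  break 4: 320 + 60 = 380
  break 5: 310 + 70 = 380
  break 6: 260 = 260
  break 7: 250 = 250
  break 8: 250 = 250
  break 9: 220 + 160 = 380
  break 10: 220 = 220
  break 11: 180 = 180
Every load is within 380 s, so 11 commercial breaks suffice.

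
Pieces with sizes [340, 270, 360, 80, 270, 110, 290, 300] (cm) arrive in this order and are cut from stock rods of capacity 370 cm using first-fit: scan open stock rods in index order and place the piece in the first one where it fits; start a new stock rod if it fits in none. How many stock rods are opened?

7

  340 → stock rod 1 (new)  [load 340/370]
  270 → stock rod 2 (new)  [load 270/370]
  360 → stock rod 3 (new)  [load 360/370]
  80 → stock rod 2  [load 350/370]
  270 → stock rod 4 (new)  [load 270/370]
  110 → stock rod 5 (new)  [load 110/370]
  290 → stock rod 6 (new)  [load 290/370]
  300 → stock rod 7 (new)  [load 300/370]
7 stock rods opened.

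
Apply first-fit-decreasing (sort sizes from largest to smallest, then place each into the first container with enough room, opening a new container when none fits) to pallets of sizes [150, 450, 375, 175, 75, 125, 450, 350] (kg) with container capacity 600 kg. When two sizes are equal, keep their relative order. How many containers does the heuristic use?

Sorted descending: 450, 450, 375, 350, 175, 150, 125, 75.
  450 → container 1 (new)  [load 450/600]
  450 → container 2 (new)  [load 450/600]
  375 → container 3 (new)  [load 375/600]
  350 → container 4 (new)  [load 350/600]
  175 → container 3  [load 550/600]
  150 → container 1  [load 600/600]
  125 → container 2  [load 575/600]
  75 → container 4  [load 425/600]
4 containers opened.

4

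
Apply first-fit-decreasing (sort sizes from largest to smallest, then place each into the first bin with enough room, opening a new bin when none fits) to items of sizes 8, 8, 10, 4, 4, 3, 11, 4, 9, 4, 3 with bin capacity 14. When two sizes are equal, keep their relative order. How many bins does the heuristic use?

Sorted descending: 11, 10, 9, 8, 8, 4, 4, 4, 4, 3, 3.
  11 → bin 1 (new)  [load 11/14]
  10 → bin 2 (new)  [load 10/14]
  9 → bin 3 (new)  [load 9/14]
  8 → bin 4 (new)  [load 8/14]
  8 → bin 5 (new)  [load 8/14]
  4 → bin 2  [load 14/14]
  4 → bin 3  [load 13/14]
  4 → bin 4  [load 12/14]
  4 → bin 5  [load 12/14]
  3 → bin 1  [load 14/14]
  3 → bin 6 (new)  [load 3/14]
6 bins opened.

6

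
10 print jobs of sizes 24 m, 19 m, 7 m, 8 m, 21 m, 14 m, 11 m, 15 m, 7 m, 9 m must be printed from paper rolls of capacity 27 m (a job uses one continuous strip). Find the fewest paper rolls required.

Total = 24 + 21 + 19 + 15 + 14 + 11 + 9 + 8 + 7 + 7 = 135 m.
Lower bound: ⌈135/27⌉ = 5 paper rolls.
A packing using 6 paper rolls:
  roll 1: 24 = 24
  roll 2: 21 = 21
  roll 3: 19 + 8 = 27
  roll 4: 15 + 11 = 26
  roll 5: 14 + 9 = 23
  roll 6: 7 + 7 = 14
No arrangement into 5 paper rolls stays within capacity, so 6 is optimal.

6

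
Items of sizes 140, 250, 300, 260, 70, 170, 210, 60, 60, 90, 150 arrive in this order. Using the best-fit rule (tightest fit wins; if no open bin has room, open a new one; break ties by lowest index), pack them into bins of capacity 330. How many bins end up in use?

6

  140 → bin 1 (new)  [load 140/330]
  250 → bin 2 (new)  [load 250/330]
  300 → bin 3 (new)  [load 300/330]
  260 → bin 4 (new)  [load 260/330]
  70 → bin 4  [load 330/330]
  170 → bin 1  [load 310/330]
  210 → bin 5 (new)  [load 210/330]
  60 → bin 2  [load 310/330]
  60 → bin 5  [load 270/330]
  90 → bin 6 (new)  [load 90/330]
  150 → bin 6  [load 240/330]
6 bins opened.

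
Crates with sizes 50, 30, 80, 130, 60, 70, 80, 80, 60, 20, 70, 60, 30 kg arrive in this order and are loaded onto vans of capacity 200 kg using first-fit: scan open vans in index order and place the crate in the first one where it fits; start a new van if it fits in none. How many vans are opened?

5

  50 → van 1 (new)  [load 50/200]
  30 → van 1  [load 80/200]
  80 → van 1  [load 160/200]
  130 → van 2 (new)  [load 130/200]
  60 → van 2  [load 190/200]
  70 → van 3 (new)  [load 70/200]
  80 → van 3  [load 150/200]
  80 → van 4 (new)  [load 80/200]
  60 → van 4  [load 140/200]
  20 → van 1  [load 180/200]
  70 → van 5 (new)  [load 70/200]
  60 → van 4  [load 200/200]
  30 → van 3  [load 180/200]
5 vans opened.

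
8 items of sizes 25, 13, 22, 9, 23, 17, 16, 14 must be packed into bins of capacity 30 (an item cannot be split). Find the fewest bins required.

6

Total = 25 + 23 + 22 + 17 + 16 + 14 + 13 + 9 = 139.
Lower bound: ⌈139/30⌉ = 5 bins.
A packing using 6 bins:
  bin 1: 25 = 25
  bin 2: 23 = 23
  bin 3: 22 = 22
  bin 4: 17 + 13 = 30
  bin 5: 16 + 14 = 30
  bin 6: 9 = 9
No arrangement into 5 bins stays within capacity, so 6 is optimal.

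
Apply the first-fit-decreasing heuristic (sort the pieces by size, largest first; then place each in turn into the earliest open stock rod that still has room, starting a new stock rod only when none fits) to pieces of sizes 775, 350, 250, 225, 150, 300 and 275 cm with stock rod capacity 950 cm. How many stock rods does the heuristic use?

Sorted descending: 775, 350, 300, 275, 250, 225, 150.
  775 → stock rod 1 (new)  [load 775/950]
  350 → stock rod 2 (new)  [load 350/950]
  300 → stock rod 2  [load 650/950]
  275 → stock rod 2  [load 925/950]
  250 → stock rod 3 (new)  [load 250/950]
  225 → stock rod 3  [load 475/950]
  150 → stock rod 1  [load 925/950]
3 stock rods opened.

3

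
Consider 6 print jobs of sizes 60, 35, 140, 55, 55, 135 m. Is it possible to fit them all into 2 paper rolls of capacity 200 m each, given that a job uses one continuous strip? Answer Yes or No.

No

Total = 480 m; ⌈480/200⌉ = 3.
At least 3 paper rolls are required, but only 2 are allowed.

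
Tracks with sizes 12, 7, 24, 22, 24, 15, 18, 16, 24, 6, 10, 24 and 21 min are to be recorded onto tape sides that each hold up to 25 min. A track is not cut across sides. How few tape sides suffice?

Total = 24 + 24 + 24 + 24 + 22 + 21 + 18 + 16 + 15 + 12 + 10 + 7 + 6 = 223 min.
Lower bound: ⌈223/25⌉ = 9 tape sides.
A packing using 10 tape sides:
  side 1: 24 = 24
  side 2: 24 = 24
  side 3: 24 = 24
  side 4: 24 = 24
  side 5: 22 = 22
  side 6: 21 = 21
  side 7: 18 + 7 = 25
  side 8: 16 + 6 = 22
  side 9: 15 + 10 = 25
  side 10: 12 = 12
No arrangement into 9 tape sides stays within capacity, so 10 is optimal.

10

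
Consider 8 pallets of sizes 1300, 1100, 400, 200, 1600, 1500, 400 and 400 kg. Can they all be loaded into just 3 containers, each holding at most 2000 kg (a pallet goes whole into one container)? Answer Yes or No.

No

Total = 6900 kg; ⌈6900/2000⌉ = 4.
At least 4 containers are required, but only 3 are allowed.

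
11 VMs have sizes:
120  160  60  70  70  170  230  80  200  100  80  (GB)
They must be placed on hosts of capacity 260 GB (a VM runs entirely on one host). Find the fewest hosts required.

6

Total = 230 + 200 + 170 + 160 + 120 + 100 + 80 + 80 + 70 + 70 + 60 = 1340 GB.
Lower bound: ⌈1340/260⌉ = 6 hosts.
A packing using 6 hosts:
  host 1: 230 = 230
  host 2: 200 + 60 = 260
  host 3: 170 + 80 = 250
  host 4: 160 + 100 = 260
  host 5: 120 + 80 = 200
  host 6: 70 + 70 = 140
This matches the lower bound, so 6 is optimal.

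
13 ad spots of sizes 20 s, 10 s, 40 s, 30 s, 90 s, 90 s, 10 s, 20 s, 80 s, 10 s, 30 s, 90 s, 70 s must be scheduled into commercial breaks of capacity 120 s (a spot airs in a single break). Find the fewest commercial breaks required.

Total = 90 + 90 + 90 + 80 + 70 + 40 + 30 + 30 + 20 + 20 + 10 + 10 + 10 = 590 s.
Lower bound: ⌈590/120⌉ = 5 commercial breaks.
A packing using 5 commercial breaks:
  break 1: 90 + 30 = 120
  break 2: 90 + 30 = 120
  break 3: 90 + 20 + 10 = 120
  break 4: 80 + 40 = 120
  break 5: 70 + 20 + 10 + 10 = 110
This matches the lower bound, so 5 is optimal.

5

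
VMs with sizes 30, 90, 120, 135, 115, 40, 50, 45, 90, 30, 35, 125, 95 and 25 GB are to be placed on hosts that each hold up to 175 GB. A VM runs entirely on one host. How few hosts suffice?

7

Total = 135 + 125 + 120 + 115 + 95 + 90 + 90 + 50 + 45 + 40 + 35 + 30 + 30 + 25 = 1025 GB.
Lower bound: ⌈1025/175⌉ = 6 hosts.
Also, 7 VMs each exceed 175/2 GB, and no two of those can share a host, so at least 7 hosts are needed.
A packing using 7 hosts:
  host 1: 135 + 40 = 175
  host 2: 125 + 50 = 175
  host 3: 120 + 45 = 165
  host 4: 115 + 35 + 25 = 175
  host 5: 95 + 30 + 30 = 155
  host 6: 90 = 90
  host 7: 90 = 90
This matches the lower bound, so 7 is optimal.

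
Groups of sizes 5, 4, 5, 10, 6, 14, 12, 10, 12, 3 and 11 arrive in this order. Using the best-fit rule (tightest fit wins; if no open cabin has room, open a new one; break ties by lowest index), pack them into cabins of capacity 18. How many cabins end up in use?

  5 → cabin 1 (new)  [load 5/18]
  4 → cabin 1  [load 9/18]
  5 → cabin 1  [load 14/18]
  10 → cabin 2 (new)  [load 10/18]
  6 → cabin 2  [load 16/18]
  14 → cabin 3 (new)  [load 14/18]
  12 → cabin 4 (new)  [load 12/18]
  10 → cabin 5 (new)  [load 10/18]
  12 → cabin 6 (new)  [load 12/18]
  3 → cabin 1  [load 17/18]
  11 → cabin 7 (new)  [load 11/18]
7 cabins opened.

7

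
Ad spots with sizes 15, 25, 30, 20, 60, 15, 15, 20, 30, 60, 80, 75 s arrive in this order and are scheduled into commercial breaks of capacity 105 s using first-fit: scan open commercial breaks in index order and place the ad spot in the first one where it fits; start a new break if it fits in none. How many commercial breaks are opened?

  15 → break 1 (new)  [load 15/105]
  25 → break 1  [load 40/105]
  30 → break 1  [load 70/105]
  20 → break 1  [load 90/105]
  60 → break 2 (new)  [load 60/105]
  15 → break 1  [load 105/105]
  15 → break 2  [load 75/105]
  20 → break 2  [load 95/105]
  30 → break 3 (new)  [load 30/105]
  60 → break 3  [load 90/105]
  80 → break 4 (new)  [load 80/105]
  75 → break 5 (new)  [load 75/105]
5 commercial breaks opened.

5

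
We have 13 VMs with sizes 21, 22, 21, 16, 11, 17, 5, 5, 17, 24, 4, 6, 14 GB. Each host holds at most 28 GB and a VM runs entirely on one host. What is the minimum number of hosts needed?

8

Total = 24 + 22 + 21 + 21 + 17 + 17 + 16 + 14 + 11 + 6 + 5 + 5 + 4 = 183 GB.
Lower bound: ⌈183/28⌉ = 7 hosts.
A packing using 8 hosts:
  host 1: 24 + 4 = 28
  host 2: 22 + 6 = 28
  host 3: 21 + 5 = 26
  host 4: 21 + 5 = 26
  host 5: 17 + 11 = 28
  host 6: 17 = 17
  host 7: 16 = 16
  host 8: 14 = 14
No arrangement into 7 hosts stays within capacity, so 8 is optimal.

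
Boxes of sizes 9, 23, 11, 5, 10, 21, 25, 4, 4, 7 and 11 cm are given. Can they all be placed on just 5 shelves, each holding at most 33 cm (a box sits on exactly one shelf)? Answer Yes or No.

Yes

A valid assignment using 4 shelves:
  shelf 1: 25 + 7 = 32
  shelf 2: 23 + 10 = 33
  shelf 3: 21 + 11 = 32
  shelf 4: 11 + 9 + 5 + 4 + 4 = 33
That uses only 4 ≤ 5, so 5 shelves are enough.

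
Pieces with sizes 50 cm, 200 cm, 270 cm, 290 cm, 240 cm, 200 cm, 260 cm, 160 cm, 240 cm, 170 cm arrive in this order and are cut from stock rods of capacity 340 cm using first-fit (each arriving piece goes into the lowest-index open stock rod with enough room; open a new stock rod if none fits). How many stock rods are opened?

  50 → stock rod 1 (new)  [load 50/340]
  200 → stock rod 1  [load 250/340]
  270 → stock rod 2 (new)  [load 270/340]
  290 → stock rod 3 (new)  [load 290/340]
  240 → stock rod 4 (new)  [load 240/340]
  200 → stock rod 5 (new)  [load 200/340]
  260 → stock rod 6 (new)  [load 260/340]
  160 → stock rod 7 (new)  [load 160/340]
  240 → stock rod 8 (new)  [load 240/340]
  170 → stock rod 7  [load 330/340]
8 stock rods opened.

8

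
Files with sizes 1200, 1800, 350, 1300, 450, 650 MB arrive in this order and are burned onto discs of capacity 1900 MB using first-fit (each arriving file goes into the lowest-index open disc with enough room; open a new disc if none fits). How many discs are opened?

  1200 → disc 1 (new)  [load 1200/1900]
  1800 → disc 2 (new)  [load 1800/1900]
  350 → disc 1  [load 1550/1900]
  1300 → disc 3 (new)  [load 1300/1900]
  450 → disc 3  [load 1750/1900]
  650 → disc 4 (new)  [load 650/1900]
4 discs opened.

4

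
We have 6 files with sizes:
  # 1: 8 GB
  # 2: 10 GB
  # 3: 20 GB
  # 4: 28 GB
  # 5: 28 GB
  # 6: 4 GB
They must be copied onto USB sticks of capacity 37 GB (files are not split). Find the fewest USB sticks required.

Total = 28 + 28 + 20 + 10 + 8 + 4 = 98 GB.
Lower bound: ⌈98/37⌉ = 3 USB sticks.
A packing using 3 USB sticks:
  USB stick 1: 28 + 8 = 36
  USB stick 2: 28 + 4 = 32
  USB stick 3: 20 + 10 = 30
This matches the lower bound, so 3 is optimal.

3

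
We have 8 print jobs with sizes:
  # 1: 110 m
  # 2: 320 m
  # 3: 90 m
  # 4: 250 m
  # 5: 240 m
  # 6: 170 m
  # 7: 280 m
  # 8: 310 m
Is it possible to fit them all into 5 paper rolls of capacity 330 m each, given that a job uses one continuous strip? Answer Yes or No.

Total = 1770 m; ⌈1770/330⌉ = 6.
At least 6 paper rolls are required, but only 5 are allowed.

No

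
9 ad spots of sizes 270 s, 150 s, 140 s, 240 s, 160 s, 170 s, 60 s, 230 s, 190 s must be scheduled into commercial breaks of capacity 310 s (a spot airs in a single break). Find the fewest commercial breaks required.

Total = 270 + 240 + 230 + 190 + 170 + 160 + 150 + 140 + 60 = 1610 s.
Lower bound: ⌈1610/310⌉ = 6 commercial breaks.
A packing using 6 commercial breaks:
  break 1: 270 = 270
  break 2: 240 + 60 = 300
  break 3: 230 = 230
  break 4: 190 = 190
  break 5: 170 + 140 = 310
  break 6: 160 + 150 = 310
This matches the lower bound, so 6 is optimal.

6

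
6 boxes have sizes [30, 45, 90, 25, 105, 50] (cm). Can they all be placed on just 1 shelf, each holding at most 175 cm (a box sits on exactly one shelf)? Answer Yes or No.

Total = 345 cm; ⌈345/175⌉ = 2.
At least 2 shelves are required, but only 1 is allowed.

No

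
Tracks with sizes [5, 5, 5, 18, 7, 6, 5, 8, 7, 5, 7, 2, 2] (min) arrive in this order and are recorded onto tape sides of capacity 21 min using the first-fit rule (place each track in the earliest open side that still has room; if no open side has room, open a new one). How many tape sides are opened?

4

  5 → side 1 (new)  [load 5/21]
  5 → side 1  [load 10/21]
  5 → side 1  [load 15/21]
  18 → side 2 (new)  [load 18/21]
  7 → side 3 (new)  [load 7/21]
  6 → side 1  [load 21/21]
  5 → side 3  [load 12/21]
  8 → side 3  [load 20/21]
  7 → side 4 (new)  [load 7/21]
  5 → side 4  [load 12/21]
  7 → side 4  [load 19/21]
  2 → side 2  [load 20/21]
  2 → side 4  [load 21/21]
4 tape sides opened.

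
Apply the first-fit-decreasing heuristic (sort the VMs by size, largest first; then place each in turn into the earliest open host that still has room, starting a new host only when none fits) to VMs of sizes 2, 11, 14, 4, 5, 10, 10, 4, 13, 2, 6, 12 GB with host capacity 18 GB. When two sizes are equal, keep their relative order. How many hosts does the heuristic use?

Sorted descending: 14, 13, 12, 11, 10, 10, 6, 5, 4, 4, 2, 2.
  14 → host 1 (new)  [load 14/18]
  13 → host 2 (new)  [load 13/18]
  12 → host 3 (new)  [load 12/18]
  11 → host 4 (new)  [load 11/18]
  10 → host 5 (new)  [load 10/18]
  10 → host 6 (new)  [load 10/18]
  6 → host 3  [load 18/18]
  5 → host 2  [load 18/18]
  4 → host 1  [load 18/18]
  4 → host 4  [load 15/18]
  2 → host 4  [load 17/18]
  2 → host 5  [load 12/18]
6 hosts opened.

6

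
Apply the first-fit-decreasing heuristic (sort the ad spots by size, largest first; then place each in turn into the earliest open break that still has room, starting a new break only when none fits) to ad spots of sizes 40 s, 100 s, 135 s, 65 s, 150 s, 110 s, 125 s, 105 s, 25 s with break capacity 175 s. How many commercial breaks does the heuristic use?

Sorted descending: 150, 135, 125, 110, 105, 100, 65, 40, 25.
  150 → break 1 (new)  [load 150/175]
  135 → break 2 (new)  [load 135/175]
  125 → break 3 (new)  [load 125/175]
  110 → break 4 (new)  [load 110/175]
  105 → break 5 (new)  [load 105/175]
  100 → break 6 (new)  [load 100/175]
  65 → break 4  [load 175/175]
  40 → break 2  [load 175/175]
  25 → break 1  [load 175/175]
6 commercial breaks opened.

6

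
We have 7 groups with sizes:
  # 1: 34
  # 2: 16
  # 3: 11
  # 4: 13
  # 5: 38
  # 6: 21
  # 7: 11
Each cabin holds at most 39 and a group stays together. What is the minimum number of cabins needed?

4

Total = 38 + 34 + 21 + 16 + 13 + 11 + 11 = 144.
Lower bound: ⌈144/39⌉ = 4 cabins.
A packing using 4 cabins:
  cabin 1: 38 = 38
  cabin 2: 34 = 34
  cabin 3: 21 + 16 = 37
  cabin 4: 13 + 11 + 11 = 35
This matches the lower bound, so 4 is optimal.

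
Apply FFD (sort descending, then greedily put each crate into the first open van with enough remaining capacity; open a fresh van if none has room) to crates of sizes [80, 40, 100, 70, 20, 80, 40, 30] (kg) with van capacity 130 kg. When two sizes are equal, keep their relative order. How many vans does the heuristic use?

4

Sorted descending: 100, 80, 80, 70, 40, 40, 30, 20.
  100 → van 1 (new)  [load 100/130]
  80 → van 2 (new)  [load 80/130]
  80 → van 3 (new)  [load 80/130]
  70 → van 4 (new)  [load 70/130]
  40 → van 2  [load 120/130]
  40 → van 3  [load 120/130]
  30 → van 1  [load 130/130]
  20 → van 4  [load 90/130]
4 vans opened.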